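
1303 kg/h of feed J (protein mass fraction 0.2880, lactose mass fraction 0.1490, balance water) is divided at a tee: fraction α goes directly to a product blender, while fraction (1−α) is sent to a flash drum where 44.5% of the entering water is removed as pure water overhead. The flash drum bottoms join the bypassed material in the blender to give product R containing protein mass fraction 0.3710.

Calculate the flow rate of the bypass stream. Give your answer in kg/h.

139.5 kg/h

All 1303×0.288 = 375.26 kg/h of protein reaches R, so R = 375.26/0.371 = 1011.5 kg/h and vapour = 291.51 kg/h.
The evaporator receives (1−α)·1303 of feed at 0.563 water and removes 0.445 of that water:
0.445×0.563×(1−α)×1303 = 291.51
(1−α) = 291.51/326.45 = 0.8930;  α = 0.1070.
Bypass flow = 0.1070×1303 = 139.46 kg/h.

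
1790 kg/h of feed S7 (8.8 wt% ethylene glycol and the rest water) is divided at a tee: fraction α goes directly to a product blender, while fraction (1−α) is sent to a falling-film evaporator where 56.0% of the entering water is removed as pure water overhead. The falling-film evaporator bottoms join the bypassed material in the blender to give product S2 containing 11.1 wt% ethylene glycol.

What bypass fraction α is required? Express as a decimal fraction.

0.594

All 1790×0.088 = 157.52 kg/h of ethylene glycol reaches S2, so S2 = 157.52/0.111 = 1419.1 kg/h and vapour = 370.9 kg/h.
The evaporator receives (1−α)·1790 of feed at 0.912 water and removes 0.560 of that water:
0.560×0.912×(1−α)×1790 = 370.9
(1−α) = 370.9/914.19 = 0.4057;  α = 0.5943.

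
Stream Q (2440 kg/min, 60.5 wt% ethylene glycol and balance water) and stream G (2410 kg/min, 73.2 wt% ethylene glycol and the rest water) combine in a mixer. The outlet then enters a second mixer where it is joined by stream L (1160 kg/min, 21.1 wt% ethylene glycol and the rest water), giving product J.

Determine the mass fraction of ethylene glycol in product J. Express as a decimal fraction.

Overall, product flow = 6010 kg/min.
ethylene glycol in = 2440×0.605 + 2410×0.732 + 1160×0.211 = 3485.1 kg/min.
ethylene glycol fraction in J = 0.580.

0.580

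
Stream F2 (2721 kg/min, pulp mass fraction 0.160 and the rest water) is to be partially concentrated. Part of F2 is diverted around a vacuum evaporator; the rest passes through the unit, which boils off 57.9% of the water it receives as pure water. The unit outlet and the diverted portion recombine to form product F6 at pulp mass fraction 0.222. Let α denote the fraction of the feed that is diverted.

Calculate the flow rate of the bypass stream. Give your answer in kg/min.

All 2721×0.160 = 435.36 kg/min of pulp reaches F6, so F6 = 435.36/0.222 = 1961.1 kg/min and vapour = 759.92 kg/min.
The evaporator receives (1−α)·2721 of feed at 0.840 water and removes 0.579 of that water:
0.579×0.840×(1−α)×2721 = 759.92
(1−α) = 759.92/1323.4 = 0.5742;  α = 0.4258.
Bypass flow = 0.4258×2721 = 1158.5 kg/min.

1159 kg/min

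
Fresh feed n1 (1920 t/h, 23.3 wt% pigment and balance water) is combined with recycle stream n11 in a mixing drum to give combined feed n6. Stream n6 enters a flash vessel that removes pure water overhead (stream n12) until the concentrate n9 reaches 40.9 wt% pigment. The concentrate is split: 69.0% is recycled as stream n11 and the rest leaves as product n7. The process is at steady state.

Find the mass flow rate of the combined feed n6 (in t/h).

4355 t/h

Overall pigment balance (none leaves overhead): pigment in fresh feed = pigment in product, i.e. 1920×0.233 = (1−0.690)·n9·0.409.
n9 = 447.36/(0.409×0.310) = 3528.4 t/h.
Recycle n11 = 0.690×3528.4 = 2434.6 t/h.
Combined feed n6 = 1920 + 2434.6 = 4354.6 t/h.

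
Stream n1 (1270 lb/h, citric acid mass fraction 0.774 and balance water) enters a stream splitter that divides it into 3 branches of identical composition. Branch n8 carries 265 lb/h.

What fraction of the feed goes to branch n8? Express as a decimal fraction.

Fraction to n8 = 265/1270 = 0.2087.

0.209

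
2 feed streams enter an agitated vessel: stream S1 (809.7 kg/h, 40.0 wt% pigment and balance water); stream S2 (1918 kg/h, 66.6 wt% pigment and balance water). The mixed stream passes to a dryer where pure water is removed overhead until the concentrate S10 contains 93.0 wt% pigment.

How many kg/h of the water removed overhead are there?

pigment entering = 809.7×0.400 + 1918×0.666 = 1601.3 kg/h.
All pigment reports to S10, so S10 = 1601.3/0.930 = 1721.8 kg/h.
Total feed = 2727.7 kg/h; overhead = 2727.7 − 1721.8 = 1005.9 kg/h.

1006 kg/h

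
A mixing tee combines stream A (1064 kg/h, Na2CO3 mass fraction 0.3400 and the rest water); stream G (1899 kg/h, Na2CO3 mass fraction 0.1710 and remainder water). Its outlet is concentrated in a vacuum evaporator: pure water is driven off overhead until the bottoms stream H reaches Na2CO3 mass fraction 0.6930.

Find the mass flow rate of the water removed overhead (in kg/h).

Na2CO3 entering = 1064×0.340 + 1899×0.171 = 686.49 kg/h.
All Na2CO3 reports to H, so H = 686.49/0.693 = 990.6 kg/h.
Total feed = 2963 kg/h; overhead = 2963 − 990.6 = 1972.4 kg/h.

1972 kg/h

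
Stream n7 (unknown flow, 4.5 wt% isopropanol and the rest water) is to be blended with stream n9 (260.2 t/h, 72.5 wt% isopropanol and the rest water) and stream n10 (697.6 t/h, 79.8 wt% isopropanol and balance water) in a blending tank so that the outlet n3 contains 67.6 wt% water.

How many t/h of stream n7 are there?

Let n7 be the unknown flow. Total out = 957.8 + n7.
water balance: 212.47 + 0.955·n7 = 0.676·(957.8 + n7)
(0.955 − 0.676)·n7 = 0.676×957.8 − 212.47 = 435
n7 = 435 / 0.279 = 1559.1 t/h

1559 t/h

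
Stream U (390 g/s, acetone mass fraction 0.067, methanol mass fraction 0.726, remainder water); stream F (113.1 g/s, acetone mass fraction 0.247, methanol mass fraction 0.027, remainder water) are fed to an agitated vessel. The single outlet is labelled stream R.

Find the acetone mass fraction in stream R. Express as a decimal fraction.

0.107

Total flow out = 390 + 113.1 = 503.1 g/s.
acetone in = 390×0.067 + 113.1×0.247 = 54.066 g/s.
acetone mass fraction in R = 54.066/503.1 = 0.107.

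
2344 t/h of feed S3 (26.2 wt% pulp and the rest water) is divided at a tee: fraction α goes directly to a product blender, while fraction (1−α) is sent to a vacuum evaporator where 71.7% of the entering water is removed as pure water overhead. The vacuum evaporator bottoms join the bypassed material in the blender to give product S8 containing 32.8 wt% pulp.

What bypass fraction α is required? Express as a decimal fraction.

All 2344×0.262 = 614.13 t/h of pulp reaches S8, so S8 = 614.13/0.328 = 1872.3 t/h and vapour = 471.66 t/h.
The evaporator receives (1−α)·2344 of feed at 0.738 water and removes 0.717 of that water:
0.717×0.738×(1−α)×2344 = 471.66
(1−α) = 471.66/1240.3 = 0.3803;  α = 0.6197.

0.620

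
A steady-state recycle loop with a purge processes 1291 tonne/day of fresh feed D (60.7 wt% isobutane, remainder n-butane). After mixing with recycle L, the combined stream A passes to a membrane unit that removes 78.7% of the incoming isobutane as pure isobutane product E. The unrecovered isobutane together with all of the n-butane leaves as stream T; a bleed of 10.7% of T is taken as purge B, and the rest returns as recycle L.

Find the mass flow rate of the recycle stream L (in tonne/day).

n-butane enters only via D and leaves only via the purge: 1291×0.393 = 0.107×(n-butane in T), and the membrane unit passes all n-butane, so n-butane in A = n-butane in T = 4741.7 tonne/day.
isobutane in A: m_A = 1291×0.607 + (1−0.107)·(1−0.787)·m_A, so m_A = 783.64/0.8098 = 967.7 tonne/day.
T = (1−0.787)×967.7 + 4741.7 = 4947.8 tonne/day.
Recycle L = (1−0.107)×4947.8 = 4418.4 tonne/day.

4418 tonne/day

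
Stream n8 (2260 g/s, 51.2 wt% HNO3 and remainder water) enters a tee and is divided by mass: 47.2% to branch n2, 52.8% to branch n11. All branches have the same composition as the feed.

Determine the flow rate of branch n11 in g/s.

Branch n11 flow = 0.528×2260 = 1193.3 g/s.

1193 g/s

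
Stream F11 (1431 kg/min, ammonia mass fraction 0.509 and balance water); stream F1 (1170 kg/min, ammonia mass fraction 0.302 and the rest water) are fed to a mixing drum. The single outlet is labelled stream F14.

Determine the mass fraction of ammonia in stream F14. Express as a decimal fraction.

0.416

Total flow out = 1431 + 1170 = 2601 kg/min.
ammonia in = 1431×0.509 + 1170×0.302 = 1081.7 kg/min.
ammonia mass fraction in F14 = 1081.7/2601 = 0.416.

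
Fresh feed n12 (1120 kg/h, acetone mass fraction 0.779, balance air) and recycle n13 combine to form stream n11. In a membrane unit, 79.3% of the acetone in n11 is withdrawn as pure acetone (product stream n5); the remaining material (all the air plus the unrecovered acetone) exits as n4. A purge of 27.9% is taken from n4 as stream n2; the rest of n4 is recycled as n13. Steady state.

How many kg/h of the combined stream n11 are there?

air enters only via n12 and leaves only via the purge: 1120×0.221 = 0.279×(air in n4), and the membrane unit passes all air, so air in n11 = air in n4 = 887.17 kg/h.
acetone in n11: m_A = 1120×0.779 + (1−0.279)·(1−0.793)·m_A, so m_A = 872.48/0.8508 = 1025.5 kg/h.
n11 = 1025.5 + 887.17 = 1912.7 kg/h.

1913 kg/h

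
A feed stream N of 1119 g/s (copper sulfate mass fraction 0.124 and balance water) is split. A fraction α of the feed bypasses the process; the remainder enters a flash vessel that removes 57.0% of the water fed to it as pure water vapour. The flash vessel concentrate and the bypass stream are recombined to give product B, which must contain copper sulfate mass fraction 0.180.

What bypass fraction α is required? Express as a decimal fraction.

All 1119×0.124 = 138.76 g/s of copper sulfate reaches B, so B = 138.76/0.180 = 770.87 g/s and vapour = 348.13 g/s.
The evaporator receives (1−α)·1119 of feed at 0.876 water and removes 0.570 of that water:
0.570×0.876×(1−α)×1119 = 348.13
(1−α) = 348.13/558.74 = 0.6231;  α = 0.3769.

0.377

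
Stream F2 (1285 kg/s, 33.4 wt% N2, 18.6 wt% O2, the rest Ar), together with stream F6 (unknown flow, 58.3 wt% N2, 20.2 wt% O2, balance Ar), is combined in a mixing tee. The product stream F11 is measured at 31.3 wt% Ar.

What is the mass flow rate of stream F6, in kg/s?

Let F6 be the unknown flow. Total out = 1285 + F6.
Ar balance: 616.8 + 0.215·F6 = 0.313·(1285 + F6)
(0.215 − 0.313)·F6 = 0.313×1285 − 616.8 = -214.59
F6 = -214.59 / -0.098 = 2189.7 kg/s

2190 kg/s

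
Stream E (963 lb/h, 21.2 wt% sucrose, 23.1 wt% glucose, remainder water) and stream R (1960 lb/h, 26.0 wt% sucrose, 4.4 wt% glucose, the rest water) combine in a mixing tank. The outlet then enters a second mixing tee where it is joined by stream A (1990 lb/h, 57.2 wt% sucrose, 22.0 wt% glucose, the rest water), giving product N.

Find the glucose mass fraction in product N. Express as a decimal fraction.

Overall, product flow = 4913 lb/h.
glucose in = 963×0.231 + 1960×0.044 + 1990×0.220 = 746.49 lb/h.
glucose fraction in N = 0.152.

0.152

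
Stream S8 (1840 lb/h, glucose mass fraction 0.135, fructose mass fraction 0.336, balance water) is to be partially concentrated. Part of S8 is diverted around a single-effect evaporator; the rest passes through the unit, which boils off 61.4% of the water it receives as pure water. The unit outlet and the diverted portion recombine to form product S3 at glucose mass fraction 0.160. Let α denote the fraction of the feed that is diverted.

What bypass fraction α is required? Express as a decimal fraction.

All 1840×0.135 = 248.4 lb/h of glucose reaches S3, so S3 = 248.4/0.160 = 1552.5 lb/h and vapour = 287.5 lb/h.
The evaporator receives (1−α)·1840 of feed at 0.529 water and removes 0.614 of that water:
0.614×0.529×(1−α)×1840 = 287.5
(1−α) = 287.5/597.64 = 0.4811;  α = 0.5189.

0.519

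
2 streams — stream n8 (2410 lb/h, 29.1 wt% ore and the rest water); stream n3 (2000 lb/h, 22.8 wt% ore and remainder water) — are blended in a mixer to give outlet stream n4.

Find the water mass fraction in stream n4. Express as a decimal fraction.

0.7376

Total flow out = 2410 + 2000 = 4410 lb/h.
water in = 2410×0.709 + 2000×0.772 = 3252.7 lb/h.
water mass fraction in n4 = 3252.7/4410 = 0.7376.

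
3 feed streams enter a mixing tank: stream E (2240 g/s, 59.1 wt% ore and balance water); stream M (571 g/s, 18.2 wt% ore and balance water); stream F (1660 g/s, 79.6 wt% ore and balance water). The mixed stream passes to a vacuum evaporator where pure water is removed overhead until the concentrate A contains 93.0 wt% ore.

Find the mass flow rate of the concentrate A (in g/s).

ore entering = 2240×0.591 + 571×0.182 + 1660×0.796 = 2749.1 g/s.
All ore reports to A, so A = 2749.1/0.930 = 2956 g/s.

2956 g/s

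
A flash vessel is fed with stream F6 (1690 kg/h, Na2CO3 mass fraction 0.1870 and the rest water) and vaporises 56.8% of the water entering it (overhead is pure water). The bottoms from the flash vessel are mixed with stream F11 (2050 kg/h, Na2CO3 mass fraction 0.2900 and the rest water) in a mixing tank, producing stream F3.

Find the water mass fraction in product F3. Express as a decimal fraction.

Vapour removed = 0.568×0.813×1690 = 780.41 kg/h; concentrate = 909.59 kg/h.
water reaching the mixer = 593.56 (from concentrate) + 2050×0.710 = 2049.1 kg/h.
Product flow = 909.59 + 2050 = 2959.6 kg/h; water fraction = 0.6923.

0.6923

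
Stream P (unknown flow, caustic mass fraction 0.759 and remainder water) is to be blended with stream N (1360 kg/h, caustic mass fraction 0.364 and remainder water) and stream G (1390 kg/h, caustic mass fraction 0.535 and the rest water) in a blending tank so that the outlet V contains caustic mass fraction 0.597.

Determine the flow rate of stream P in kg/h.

2488 kg/h

Let P be the unknown flow. Total out = 2750 + P.
caustic balance: 1238.7 + 0.759·P = 0.597·(2750 + P)
(0.759 − 0.597)·P = 0.597×2750 − 1238.7 = 403.06
P = 403.06 / 0.162 = 2488 kg/h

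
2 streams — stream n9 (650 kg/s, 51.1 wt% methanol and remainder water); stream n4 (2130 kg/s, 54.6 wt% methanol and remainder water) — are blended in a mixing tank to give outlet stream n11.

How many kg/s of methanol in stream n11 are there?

methanol out = methanol in = 650×0.511 + 2130×0.546 = 1495.1 kg/s.

1495 kg/s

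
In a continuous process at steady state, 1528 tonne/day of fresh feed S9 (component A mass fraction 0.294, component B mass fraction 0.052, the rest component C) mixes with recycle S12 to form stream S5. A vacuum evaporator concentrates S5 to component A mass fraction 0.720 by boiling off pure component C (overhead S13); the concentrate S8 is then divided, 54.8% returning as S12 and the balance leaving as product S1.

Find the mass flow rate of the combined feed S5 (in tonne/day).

Overall component A balance (none leaves overhead): component A in fresh feed = component A in product, i.e. 1528×0.294 = (1−0.548)·S8·0.720.
S8 = 449.23/(0.720×0.452) = 1380.4 tonne/day.
Recycle S12 = 0.548×1380.4 = 756.45 tonne/day.
Combined feed S5 = 1528 + 756.45 = 2284.5 tonne/day.

2284 tonne/day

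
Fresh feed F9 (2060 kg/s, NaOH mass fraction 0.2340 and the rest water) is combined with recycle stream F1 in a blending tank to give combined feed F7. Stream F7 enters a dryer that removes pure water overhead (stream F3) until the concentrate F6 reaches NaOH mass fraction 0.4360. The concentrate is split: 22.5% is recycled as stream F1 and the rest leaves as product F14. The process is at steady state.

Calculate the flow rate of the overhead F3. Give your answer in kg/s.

Overall NaOH balance (none leaves overhead): NaOH in fresh feed = NaOH in product, i.e. 2060×0.234 = (1−0.225)·F6·0.436.
F6 = 482.04/(0.436×0.775) = 1426.6 kg/s.
Recycle F1 = 0.225×1426.6 = 320.98 kg/s.
Combined feed F7 = 2060 + 320.98 = 2381 kg/s.
Overhead F3 = F7 − F6 = 2381 − 1426.6 = 954.4 kg/s.

954.4 kg/s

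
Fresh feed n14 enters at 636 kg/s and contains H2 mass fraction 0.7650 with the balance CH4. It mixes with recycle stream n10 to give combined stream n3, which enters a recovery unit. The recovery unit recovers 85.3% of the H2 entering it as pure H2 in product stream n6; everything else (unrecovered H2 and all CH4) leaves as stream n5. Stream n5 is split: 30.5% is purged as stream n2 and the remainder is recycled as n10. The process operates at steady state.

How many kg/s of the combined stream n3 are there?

CH4 enters only via n14 and leaves only via the purge: 636×0.235 = 0.305×(CH4 in n5), and the recovery unit passes all CH4, so CH4 in n3 = CH4 in n5 = 490.03 kg/s.
H2 in n3: m_A = 636×0.765 + (1−0.305)·(1−0.853)·m_A, so m_A = 486.54/0.8978 = 541.9 kg/s.
n3 = 541.9 + 490.03 = 1031.9 kg/s.

1032 kg/s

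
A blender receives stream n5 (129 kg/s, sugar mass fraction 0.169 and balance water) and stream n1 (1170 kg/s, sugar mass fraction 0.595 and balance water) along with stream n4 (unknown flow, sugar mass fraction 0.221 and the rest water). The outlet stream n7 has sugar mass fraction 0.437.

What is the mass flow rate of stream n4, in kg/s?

Let n4 be the unknown flow. Total out = 1299 + n4.
sugar balance: 717.95 + 0.221·n4 = 0.437·(1299 + n4)
(0.221 − 0.437)·n4 = 0.437×1299 − 717.95 = -150.29
n4 = -150.29 / -0.216 = 695.78 kg/s

695.8 kg/s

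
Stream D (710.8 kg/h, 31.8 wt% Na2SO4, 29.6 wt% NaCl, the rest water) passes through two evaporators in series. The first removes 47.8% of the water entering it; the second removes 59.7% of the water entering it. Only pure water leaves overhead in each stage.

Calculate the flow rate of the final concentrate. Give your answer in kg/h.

water in feed = 710.8×0.386 = 274.37 kg/h.
After stage 1: water left = (1−0.478)×274.37 = 143.22; stream total = 579.65 kg/h.
After stage 2: water left = (1−0.597)×143.22 = 57.718; final concentrate = 494.15 kg/h.

494.1 kg/h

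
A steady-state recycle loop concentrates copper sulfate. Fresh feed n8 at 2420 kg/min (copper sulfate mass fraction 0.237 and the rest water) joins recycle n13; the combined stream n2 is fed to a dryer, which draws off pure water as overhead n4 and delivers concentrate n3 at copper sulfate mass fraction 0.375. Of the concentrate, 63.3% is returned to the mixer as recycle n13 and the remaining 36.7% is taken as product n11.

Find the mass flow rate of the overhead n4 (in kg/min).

Overall copper sulfate balance (none leaves overhead): copper sulfate in fresh feed = copper sulfate in product, i.e. 2420×0.237 = (1−0.633)·n3·0.375.
n3 = 573.54/(0.375×0.367) = 4167.4 kg/min.
Recycle n13 = 0.633×4167.4 = 2638 kg/min.
Combined feed n2 = 2420 + 2638 = 5058 kg/min.
Overhead n4 = n2 − n3 = 5058 − 4167.4 = 890.56 kg/min.

890.6 kg/min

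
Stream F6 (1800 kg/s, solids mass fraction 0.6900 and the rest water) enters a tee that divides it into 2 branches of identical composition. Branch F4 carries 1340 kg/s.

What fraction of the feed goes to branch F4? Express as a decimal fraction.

0.744

Fraction to F4 = 1340/1800 = 0.7444.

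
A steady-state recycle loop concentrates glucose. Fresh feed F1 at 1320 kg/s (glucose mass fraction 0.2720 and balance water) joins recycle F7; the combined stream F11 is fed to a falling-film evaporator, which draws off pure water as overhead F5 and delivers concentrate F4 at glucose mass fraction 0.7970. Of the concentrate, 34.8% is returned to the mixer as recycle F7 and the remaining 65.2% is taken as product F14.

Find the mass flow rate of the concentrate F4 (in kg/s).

Overall glucose balance (none leaves overhead): glucose in fresh feed = glucose in product, i.e. 1320×0.272 = (1−0.348)·F4·0.797.
F4 = 359.04/(0.797×0.652) = 690.93 kg/s.

690.9 kg/s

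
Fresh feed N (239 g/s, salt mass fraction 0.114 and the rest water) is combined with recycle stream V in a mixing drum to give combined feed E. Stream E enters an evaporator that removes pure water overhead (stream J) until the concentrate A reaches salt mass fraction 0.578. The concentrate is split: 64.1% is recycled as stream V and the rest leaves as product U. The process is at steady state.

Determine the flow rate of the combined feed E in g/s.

Overall salt balance (none leaves overhead): salt in fresh feed = salt in product, i.e. 239×0.114 = (1−0.641)·A·0.578.
A = 27.246/(0.578×0.359) = 131.3 g/s.
Recycle V = 0.641×131.3 = 84.166 g/s.
Combined feed E = 239 + 84.166 = 323.17 g/s.

323.2 g/s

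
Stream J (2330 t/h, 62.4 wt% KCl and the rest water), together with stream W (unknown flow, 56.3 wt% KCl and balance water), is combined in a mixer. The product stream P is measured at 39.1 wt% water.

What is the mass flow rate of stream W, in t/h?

759.8 t/h

Let W be the unknown flow. Total out = 2330 + W.
water balance: 876.08 + 0.437·W = 0.391·(2330 + W)
(0.437 − 0.391)·W = 0.391×2330 − 876.08 = 34.95
W = 34.95 / 0.046 = 759.78 t/h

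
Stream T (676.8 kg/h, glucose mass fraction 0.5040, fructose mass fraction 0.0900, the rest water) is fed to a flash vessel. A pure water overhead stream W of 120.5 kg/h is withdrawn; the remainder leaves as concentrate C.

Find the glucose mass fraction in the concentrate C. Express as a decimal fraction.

0.6132

glucose is not removed: 676.8×0.504 = 341.11 kg/h of glucose enters C.
Concentrate = 676.8 − 120.5 = 556.3 kg/h.
Mass fraction = 341.11/556.3 = 0.6132.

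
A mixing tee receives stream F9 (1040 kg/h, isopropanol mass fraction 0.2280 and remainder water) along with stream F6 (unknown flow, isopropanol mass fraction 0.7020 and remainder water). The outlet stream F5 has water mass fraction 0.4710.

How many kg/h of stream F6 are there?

Let F6 be the unknown flow. Total out = 1040 + F6.
water balance: 802.88 + 0.298·F6 = 0.471·(1040 + F6)
(0.298 − 0.471)·F6 = 0.471×1040 − 802.88 = -313.04
F6 = -313.04 / -0.173 = 1809.5 kg/h

1809 kg/h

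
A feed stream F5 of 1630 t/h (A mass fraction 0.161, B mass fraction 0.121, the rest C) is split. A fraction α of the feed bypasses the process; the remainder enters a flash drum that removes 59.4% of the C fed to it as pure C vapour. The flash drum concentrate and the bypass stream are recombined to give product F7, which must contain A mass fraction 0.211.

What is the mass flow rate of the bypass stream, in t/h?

All 1630×0.161 = 262.43 t/h of A reaches F7, so F7 = 262.43/0.211 = 1243.7 t/h and vapour = 386.26 t/h.
The evaporator receives (1−α)·1630 of feed at 0.718 C and removes 0.594 of that C:
0.594×0.718×(1−α)×1630 = 386.26
(1−α) = 386.26/695.18 = 0.5556;  α = 0.4444.
Bypass flow = 0.4444×1630 = 724.34 t/h.

724.3 t/h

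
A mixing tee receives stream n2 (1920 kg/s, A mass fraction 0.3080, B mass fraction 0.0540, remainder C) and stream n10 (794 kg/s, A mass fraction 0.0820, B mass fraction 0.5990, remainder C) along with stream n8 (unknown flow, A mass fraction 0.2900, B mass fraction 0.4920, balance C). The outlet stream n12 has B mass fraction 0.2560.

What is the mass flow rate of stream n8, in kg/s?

Let n8 be the unknown flow. Total out = 2714 + n8.
B balance: 579.29 + 0.492·n8 = 0.256·(2714 + n8)
(0.492 − 0.256)·n8 = 0.256×2714 − 579.29 = 115.5
n8 = 115.5 / 0.236 = 489.4 kg/s

489.4 kg/s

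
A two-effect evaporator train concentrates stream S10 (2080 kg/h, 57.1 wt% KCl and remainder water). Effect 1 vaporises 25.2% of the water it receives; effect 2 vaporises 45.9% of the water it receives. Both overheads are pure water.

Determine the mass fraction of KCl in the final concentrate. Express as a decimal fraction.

0.7669

water in feed = 2080×0.429 = 892.32 kg/h.
After stage 1: water left = (1−0.252)×892.32 = 667.46; stream total = 1855.1 kg/h.
After stage 2: water left = (1−0.459)×667.46 = 361.09; final concentrate = 1548.8 kg/h.
KCl fraction = 1187.7/1548.8 = 0.7669.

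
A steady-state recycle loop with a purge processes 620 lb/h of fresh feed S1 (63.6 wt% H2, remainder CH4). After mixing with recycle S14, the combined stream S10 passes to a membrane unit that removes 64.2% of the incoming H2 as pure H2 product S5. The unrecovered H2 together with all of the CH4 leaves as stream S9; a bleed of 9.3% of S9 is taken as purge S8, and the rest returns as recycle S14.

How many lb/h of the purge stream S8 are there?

CH4 enters only via S1 and leaves only via the purge: 620×0.364 = 0.093×(CH4 in S9), and the membrane unit passes all CH4, so CH4 in S10 = CH4 in S9 = 2426.7 lb/h.
H2 in S10: m_A = 620×0.636 + (1−0.093)·(1−0.642)·m_A, so m_A = 394.32/0.6753 = 583.92 lb/h.
S9 = (1−0.642)×583.92 + 2426.7 = 2635.7 lb/h.
Purge S8 = 0.093×2635.7 = 245.12 lb/h.

245.1 lb/h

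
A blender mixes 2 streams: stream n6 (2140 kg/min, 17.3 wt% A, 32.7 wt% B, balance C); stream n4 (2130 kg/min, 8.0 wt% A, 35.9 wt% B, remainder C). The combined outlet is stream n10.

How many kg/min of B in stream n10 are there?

1464 kg/min

B out = B in = 2140×0.327 + 2130×0.359 = 1464.4 kg/min.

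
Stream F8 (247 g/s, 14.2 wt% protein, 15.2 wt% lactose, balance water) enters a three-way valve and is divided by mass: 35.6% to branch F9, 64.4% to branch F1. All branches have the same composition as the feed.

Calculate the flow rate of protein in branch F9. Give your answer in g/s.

Branch F9 total = 0.356×247 = 87.932 g/s.
protein in F9 = 0.142×87.932 = 12.486 g/s.

12.49 g/s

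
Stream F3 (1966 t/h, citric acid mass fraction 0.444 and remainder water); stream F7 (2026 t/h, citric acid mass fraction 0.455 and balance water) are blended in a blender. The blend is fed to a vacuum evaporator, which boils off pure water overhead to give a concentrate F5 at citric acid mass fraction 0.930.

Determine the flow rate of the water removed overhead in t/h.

2062 t/h

citric acid entering = 1966×0.444 + 2026×0.455 = 1794.7 t/h.
All citric acid reports to F5, so F5 = 1794.7/0.930 = 1929.8 t/h.
Total feed = 3992 t/h; overhead = 3992 − 1929.8 = 2062.2 t/h.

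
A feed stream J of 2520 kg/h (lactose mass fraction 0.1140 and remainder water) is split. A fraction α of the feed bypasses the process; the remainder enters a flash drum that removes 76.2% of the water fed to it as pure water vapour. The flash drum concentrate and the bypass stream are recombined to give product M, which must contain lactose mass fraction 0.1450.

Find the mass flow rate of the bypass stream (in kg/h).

All 2520×0.114 = 287.28 kg/h of lactose reaches M, so M = 287.28/0.145 = 1981.2 kg/h and vapour = 538.76 kg/h.
The evaporator receives (1−α)·2520 of feed at 0.886 water and removes 0.762 of that water:
0.762×0.886×(1−α)×2520 = 538.76
(1−α) = 538.76/1701.3 = 0.3167;  α = 0.6833.
Bypass flow = 0.6833×2520 = 1722 kg/h.

1722 kg/h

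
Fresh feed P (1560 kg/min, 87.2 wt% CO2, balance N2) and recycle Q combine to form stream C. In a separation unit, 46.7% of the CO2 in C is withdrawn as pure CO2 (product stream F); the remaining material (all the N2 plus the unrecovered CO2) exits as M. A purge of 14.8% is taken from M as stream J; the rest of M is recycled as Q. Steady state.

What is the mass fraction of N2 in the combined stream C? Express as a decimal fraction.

N2 enters only via P and leaves only via the purge: 1560×0.128 = 0.148×(N2 in M), and the separation unit passes all N2, so N2 in C = N2 in M = 1349.2 kg/min.
CO2 in C: m_A = 1560×0.872 + (1−0.148)·(1−0.467)·m_A, so m_A = 1360.3/0.5459 = 2492 kg/min.
C = 2492 + 1349.2 = 3841.1 kg/min.
N2 fraction in C = 1349.2/3841.1 = 0.351.

0.351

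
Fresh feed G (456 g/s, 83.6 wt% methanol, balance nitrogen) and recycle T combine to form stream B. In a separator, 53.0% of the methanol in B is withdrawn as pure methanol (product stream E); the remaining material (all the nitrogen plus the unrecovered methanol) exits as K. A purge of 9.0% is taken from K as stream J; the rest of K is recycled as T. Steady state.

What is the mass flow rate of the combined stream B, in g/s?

nitrogen enters only via G and leaves only via the purge: 456×0.164 = 0.090×(nitrogen in K), and the separator passes all nitrogen, so nitrogen in B = nitrogen in K = 830.93 g/s.
methanol in B: m_A = 456×0.836 + (1−0.090)·(1−0.530)·m_A, so m_A = 381.22/0.5723 = 666.11 g/s.
B = 666.11 + 830.93 = 1497 g/s.

1497 g/s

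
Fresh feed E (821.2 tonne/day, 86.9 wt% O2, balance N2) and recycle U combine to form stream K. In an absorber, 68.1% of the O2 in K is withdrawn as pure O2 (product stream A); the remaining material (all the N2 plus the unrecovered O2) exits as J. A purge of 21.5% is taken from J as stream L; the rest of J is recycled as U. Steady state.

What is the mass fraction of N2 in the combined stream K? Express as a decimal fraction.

N2 enters only via E and leaves only via the purge: 821.2×0.131 = 0.215×(N2 in J), and the absorber passes all N2, so N2 in K = N2 in J = 500.36 tonne/day.
O2 in K: m_A = 821.2×0.869 + (1−0.215)·(1−0.681)·m_A, so m_A = 713.62/0.7496 = 952.02 tonne/day.
K = 952.02 + 500.36 = 1452.4 tonne/day.
N2 fraction in K = 500.36/1452.4 = 0.3445.

0.3445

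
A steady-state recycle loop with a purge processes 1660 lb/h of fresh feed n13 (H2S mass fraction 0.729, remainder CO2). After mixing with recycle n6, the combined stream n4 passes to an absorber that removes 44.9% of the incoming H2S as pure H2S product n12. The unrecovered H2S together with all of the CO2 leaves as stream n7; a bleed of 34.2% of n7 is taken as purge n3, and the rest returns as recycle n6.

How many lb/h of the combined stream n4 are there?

CO2 enters only via n13 and leaves only via the purge: 1660×0.271 = 0.342×(CO2 in n7), and the absorber passes all CO2, so CO2 in n4 = CO2 in n7 = 1315.4 lb/h.
H2S in n4: m_A = 1660×0.729 + (1−0.342)·(1−0.449)·m_A, so m_A = 1210.1/0.6374 = 1898.4 lb/h.
n4 = 1898.4 + 1315.4 = 3213.8 lb/h.

3214 lb/h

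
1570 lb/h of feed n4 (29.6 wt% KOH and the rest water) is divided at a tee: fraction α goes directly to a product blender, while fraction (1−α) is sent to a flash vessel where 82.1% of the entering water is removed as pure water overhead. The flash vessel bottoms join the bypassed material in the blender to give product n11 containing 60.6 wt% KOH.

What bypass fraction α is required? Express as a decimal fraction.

All 1570×0.296 = 464.72 lb/h of KOH reaches n11, so n11 = 464.72/0.606 = 766.86 lb/h and vapour = 803.14 lb/h.
The evaporator receives (1−α)·1570 of feed at 0.704 water and removes 0.821 of that water:
0.821×0.704×(1−α)×1570 = 803.14
(1−α) = 803.14/907.43 = 0.8851;  α = 0.1149.

0.115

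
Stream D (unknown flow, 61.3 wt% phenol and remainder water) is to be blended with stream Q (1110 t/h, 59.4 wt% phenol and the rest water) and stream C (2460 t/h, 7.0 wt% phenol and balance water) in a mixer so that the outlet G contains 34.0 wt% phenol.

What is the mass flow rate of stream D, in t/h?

1400 t/h

Let D be the unknown flow. Total out = 3570 + D.
phenol balance: 831.54 + 0.613·D = 0.340·(3570 + D)
(0.613 − 0.340)·D = 0.340×3570 − 831.54 = 382.26
D = 382.26 / 0.273 = 1400.2 t/h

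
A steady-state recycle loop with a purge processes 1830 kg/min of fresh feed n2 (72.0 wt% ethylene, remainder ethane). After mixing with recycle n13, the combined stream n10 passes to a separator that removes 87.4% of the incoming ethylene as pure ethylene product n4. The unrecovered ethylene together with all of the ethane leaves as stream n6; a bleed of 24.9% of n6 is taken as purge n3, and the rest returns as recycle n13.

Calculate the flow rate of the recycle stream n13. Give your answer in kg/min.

1683 kg/min

ethane enters only via n2 and leaves only via the purge: 1830×0.280 = 0.249×(ethane in n6), and the separator passes all ethane, so ethane in n10 = ethane in n6 = 2057.8 kg/min.
ethylene in n10: m_A = 1830×0.720 + (1−0.249)·(1−0.874)·m_A, so m_A = 1317.6/0.9054 = 1455.3 kg/min.
n6 = (1−0.874)×1455.3 + 2057.8 = 2241.2 kg/min.
Recycle n13 = (1−0.249)×2241.2 = 1683.1 kg/min.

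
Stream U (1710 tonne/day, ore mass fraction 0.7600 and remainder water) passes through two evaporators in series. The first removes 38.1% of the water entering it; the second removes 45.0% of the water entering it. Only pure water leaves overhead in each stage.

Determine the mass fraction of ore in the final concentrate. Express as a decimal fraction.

0.9029

water in feed = 1710×0.240 = 410.4 tonne/day.
After stage 1: water left = (1−0.381)×410.4 = 254.04; stream total = 1553.6 tonne/day.
After stage 2: water left = (1−0.450)×254.04 = 139.72; final concentrate = 1439.3 tonne/day.
ore fraction = 1299.6/1439.3 = 0.9029.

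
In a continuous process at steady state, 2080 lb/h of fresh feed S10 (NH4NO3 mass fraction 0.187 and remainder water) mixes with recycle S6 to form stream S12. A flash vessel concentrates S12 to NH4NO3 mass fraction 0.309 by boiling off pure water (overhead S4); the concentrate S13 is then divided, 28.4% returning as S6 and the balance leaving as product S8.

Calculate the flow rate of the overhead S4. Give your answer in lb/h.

821.2 lb/h

Overall NH4NO3 balance (none leaves overhead): NH4NO3 in fresh feed = NH4NO3 in product, i.e. 2080×0.187 = (1−0.284)·S13·0.309.
S13 = 388.96/(0.309×0.716) = 1758.1 lb/h.
Recycle S6 = 0.284×1758.1 = 499.29 lb/h.
Combined feed S12 = 2080 + 499.29 = 2579.3 lb/h.
Overhead S4 = S12 − S13 = 2579.3 − 1758.1 = 821.23 lb/h.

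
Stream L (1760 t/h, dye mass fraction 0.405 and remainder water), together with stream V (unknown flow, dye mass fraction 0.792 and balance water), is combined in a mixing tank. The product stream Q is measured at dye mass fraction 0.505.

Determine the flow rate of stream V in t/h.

Let V be the unknown flow. Total out = 1760 + V.
dye balance: 712.8 + 0.792·V = 0.505·(1760 + V)
(0.792 − 0.505)·V = 0.505×1760 − 712.8 = 176
V = 176 / 0.287 = 613.24 t/h

613.2 t/h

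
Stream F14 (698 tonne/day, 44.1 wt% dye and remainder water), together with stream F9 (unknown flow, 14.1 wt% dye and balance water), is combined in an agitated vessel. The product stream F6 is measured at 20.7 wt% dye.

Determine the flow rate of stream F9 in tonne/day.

Let F9 be the unknown flow. Total out = 698 + F9.
dye balance: 307.82 + 0.141·F9 = 0.207·(698 + F9)
(0.141 − 0.207)·F9 = 0.207×698 − 307.82 = -163.33
F9 = -163.33 / -0.066 = 2474.7 tonne/day

2475 tonne/day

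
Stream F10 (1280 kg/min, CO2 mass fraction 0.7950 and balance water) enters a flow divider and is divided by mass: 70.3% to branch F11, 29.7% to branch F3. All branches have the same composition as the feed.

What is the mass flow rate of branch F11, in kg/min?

899.8 kg/min

Branch F11 flow = 0.703×1280 = 899.84 kg/min.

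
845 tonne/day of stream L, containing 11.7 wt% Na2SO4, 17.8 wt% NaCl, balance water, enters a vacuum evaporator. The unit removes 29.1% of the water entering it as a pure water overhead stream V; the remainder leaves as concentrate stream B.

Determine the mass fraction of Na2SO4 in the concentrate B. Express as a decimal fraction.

0.147

Na2SO4 is not removed: 845×0.117 = 98.865 tonne/day of Na2SO4 enters B.
water entering = 845×0.705 = 595.73 tonne/day; overhead removed = 0.291×595.73 = 173.36 tonne/day.
Concentrate = 845 − 173.36 = 671.64 tonne/day.
Mass fraction = 98.865/671.64 = 0.147.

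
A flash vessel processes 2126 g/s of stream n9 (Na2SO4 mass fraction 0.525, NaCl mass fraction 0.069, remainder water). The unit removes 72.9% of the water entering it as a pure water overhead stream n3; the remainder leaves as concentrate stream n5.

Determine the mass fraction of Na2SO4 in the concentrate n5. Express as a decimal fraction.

0.746

Na2SO4 is not removed: 2126×0.525 = 1116.2 g/s of Na2SO4 enters n5.
water entering = 2126×0.406 = 863.16 g/s; overhead removed = 0.729×863.16 = 629.24 g/s.
Concentrate = 2126 − 629.24 = 1496.8 g/s.
Mass fraction = 1116.2/1496.8 = 0.746.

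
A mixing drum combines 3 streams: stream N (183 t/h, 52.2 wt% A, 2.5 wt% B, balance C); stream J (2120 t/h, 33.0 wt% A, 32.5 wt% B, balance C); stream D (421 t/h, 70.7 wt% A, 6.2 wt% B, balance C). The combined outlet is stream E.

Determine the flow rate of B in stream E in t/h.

719.7 t/h

B out = B in = 183×0.025 + 2120×0.325 + 421×0.062 = 719.68 t/h.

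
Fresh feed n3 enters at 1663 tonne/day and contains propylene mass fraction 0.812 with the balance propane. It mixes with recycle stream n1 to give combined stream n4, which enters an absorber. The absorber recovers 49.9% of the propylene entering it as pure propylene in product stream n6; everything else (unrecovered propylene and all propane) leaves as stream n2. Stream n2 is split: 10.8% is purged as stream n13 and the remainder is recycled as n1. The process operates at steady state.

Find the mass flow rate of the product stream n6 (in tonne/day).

1218 tonne/day

propylene in n4: m_A = 1663×0.812 + (1−0.108)·(1−0.499)·m_A, so m_A = 1350.4/0.5531 = 2441.4 tonne/day.
Product n6 = 0.499×2441.4 = 1218.3 tonne/day.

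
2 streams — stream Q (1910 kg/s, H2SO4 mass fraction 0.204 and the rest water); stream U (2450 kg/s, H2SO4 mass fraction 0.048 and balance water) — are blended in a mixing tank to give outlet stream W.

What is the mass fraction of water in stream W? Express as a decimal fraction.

0.884

Total flow out = 1910 + 2450 = 4360 kg/s.
water in = 1910×0.796 + 2450×0.952 = 3852.8 kg/s.
water mass fraction in W = 3852.8/4360 = 0.884.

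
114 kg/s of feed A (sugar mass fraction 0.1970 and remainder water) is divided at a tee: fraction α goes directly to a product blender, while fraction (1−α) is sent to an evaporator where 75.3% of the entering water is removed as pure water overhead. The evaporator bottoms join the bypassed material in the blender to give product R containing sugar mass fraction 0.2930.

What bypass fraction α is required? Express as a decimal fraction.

0.458

All 114×0.197 = 22.458 kg/s of sugar reaches R, so R = 22.458/0.293 = 76.648 kg/s and vapour = 37.352 kg/s.
The evaporator receives (1−α)·114 of feed at 0.803 water and removes 0.753 of that water:
0.753×0.803×(1−α)×114 = 37.352
(1−α) = 37.352/68.931 = 0.5419;  α = 0.4581.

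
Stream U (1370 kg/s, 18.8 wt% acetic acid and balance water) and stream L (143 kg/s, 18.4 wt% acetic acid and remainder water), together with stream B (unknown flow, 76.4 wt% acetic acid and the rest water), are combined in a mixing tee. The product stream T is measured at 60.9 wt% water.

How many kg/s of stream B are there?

Let B be the unknown flow. Total out = 1513 + B.
water balance: 1229.1 + 0.236·B = 0.609·(1513 + B)
(0.236 − 0.609)·B = 0.609×1513 − 1229.1 = -307.71
B = -307.71 / -0.373 = 824.96 kg/s

825 kg/s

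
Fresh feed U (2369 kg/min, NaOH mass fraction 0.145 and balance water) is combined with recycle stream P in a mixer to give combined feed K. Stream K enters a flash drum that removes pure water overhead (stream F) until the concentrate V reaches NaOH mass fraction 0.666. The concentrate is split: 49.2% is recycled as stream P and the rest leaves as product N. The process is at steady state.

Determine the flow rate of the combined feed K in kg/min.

2869 kg/min

Overall NaOH balance (none leaves overhead): NaOH in fresh feed = NaOH in product, i.e. 2369×0.145 = (1−0.492)·V·0.666.
V = 343.5/(0.666×0.508) = 1015.3 kg/min.
Recycle P = 0.492×1015.3 = 499.53 kg/min.
Combined feed K = 2369 + 499.53 = 2868.5 kg/min.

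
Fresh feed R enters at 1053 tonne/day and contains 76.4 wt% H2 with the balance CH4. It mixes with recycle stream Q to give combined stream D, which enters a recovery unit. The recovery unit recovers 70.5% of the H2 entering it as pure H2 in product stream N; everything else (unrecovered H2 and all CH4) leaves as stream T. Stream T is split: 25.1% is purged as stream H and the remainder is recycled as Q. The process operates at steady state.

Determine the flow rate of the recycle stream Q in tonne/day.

CH4 enters only via R and leaves only via the purge: 1053×0.236 = 0.251×(CH4 in T), and the recovery unit passes all CH4, so CH4 in D = CH4 in T = 990.07 tonne/day.
H2 in D: m_A = 1053×0.764 + (1−0.251)·(1−0.705)·m_A, so m_A = 804.49/0.7790 = 1032.7 tonne/day.
T = (1−0.705)×1032.7 + 990.07 = 1294.7 tonne/day.
Recycle Q = (1−0.251)×1294.7 = 969.74 tonne/day.

969.7 tonne/day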